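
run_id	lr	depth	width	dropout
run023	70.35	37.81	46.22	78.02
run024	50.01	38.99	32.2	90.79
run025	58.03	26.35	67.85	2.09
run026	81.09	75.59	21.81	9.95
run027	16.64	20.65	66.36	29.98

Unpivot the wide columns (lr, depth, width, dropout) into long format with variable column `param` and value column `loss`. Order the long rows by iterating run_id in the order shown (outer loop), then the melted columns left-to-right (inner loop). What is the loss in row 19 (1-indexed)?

66.36

20 rows total (5 × 4). Row 19: index ⌊(19-1)/4⌋ = 4 into run_id → run027; (19-1) mod 4 = 2 into the melted columns → width.
So row 19 is (run027, width, 66.36); loss = 66.36.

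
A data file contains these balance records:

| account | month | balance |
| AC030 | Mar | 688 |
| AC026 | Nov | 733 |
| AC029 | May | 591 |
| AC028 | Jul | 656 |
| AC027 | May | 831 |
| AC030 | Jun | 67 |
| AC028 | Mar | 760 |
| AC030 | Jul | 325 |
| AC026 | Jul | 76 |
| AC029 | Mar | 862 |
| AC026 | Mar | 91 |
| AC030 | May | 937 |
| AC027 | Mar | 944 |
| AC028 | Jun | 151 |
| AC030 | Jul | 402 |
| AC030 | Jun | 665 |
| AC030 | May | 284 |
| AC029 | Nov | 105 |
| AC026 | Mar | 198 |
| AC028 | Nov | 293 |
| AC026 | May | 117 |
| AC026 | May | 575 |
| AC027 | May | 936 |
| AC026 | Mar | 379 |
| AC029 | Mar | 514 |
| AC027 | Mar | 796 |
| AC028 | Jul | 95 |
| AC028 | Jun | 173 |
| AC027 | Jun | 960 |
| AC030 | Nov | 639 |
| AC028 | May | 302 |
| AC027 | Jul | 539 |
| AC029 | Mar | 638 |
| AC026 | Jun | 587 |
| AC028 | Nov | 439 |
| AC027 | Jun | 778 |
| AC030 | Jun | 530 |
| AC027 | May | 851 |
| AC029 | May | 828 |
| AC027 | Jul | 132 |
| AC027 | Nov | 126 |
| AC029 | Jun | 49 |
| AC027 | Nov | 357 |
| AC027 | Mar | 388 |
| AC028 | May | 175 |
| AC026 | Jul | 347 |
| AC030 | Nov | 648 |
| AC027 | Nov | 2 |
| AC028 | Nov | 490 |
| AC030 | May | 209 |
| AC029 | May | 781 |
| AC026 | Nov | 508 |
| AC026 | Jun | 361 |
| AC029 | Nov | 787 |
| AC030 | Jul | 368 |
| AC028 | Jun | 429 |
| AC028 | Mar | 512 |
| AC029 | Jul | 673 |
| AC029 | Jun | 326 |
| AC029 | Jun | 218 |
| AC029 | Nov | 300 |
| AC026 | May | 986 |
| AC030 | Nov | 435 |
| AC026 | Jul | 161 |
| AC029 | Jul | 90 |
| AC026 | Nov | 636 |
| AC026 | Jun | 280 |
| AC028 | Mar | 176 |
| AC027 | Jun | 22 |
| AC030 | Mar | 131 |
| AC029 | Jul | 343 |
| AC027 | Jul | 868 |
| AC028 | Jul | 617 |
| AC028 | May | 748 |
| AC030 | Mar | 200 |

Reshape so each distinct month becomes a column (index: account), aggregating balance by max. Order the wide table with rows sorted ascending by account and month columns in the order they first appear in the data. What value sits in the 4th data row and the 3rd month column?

With rows sorted ascending by account, row 4 is account=AC029. month columns in first-appearance order: Mar, Nov, May, Jul, Jun; column 3 is May.
Long rows with account=AC029, month=May: max(591, 828, 781) = 828.

828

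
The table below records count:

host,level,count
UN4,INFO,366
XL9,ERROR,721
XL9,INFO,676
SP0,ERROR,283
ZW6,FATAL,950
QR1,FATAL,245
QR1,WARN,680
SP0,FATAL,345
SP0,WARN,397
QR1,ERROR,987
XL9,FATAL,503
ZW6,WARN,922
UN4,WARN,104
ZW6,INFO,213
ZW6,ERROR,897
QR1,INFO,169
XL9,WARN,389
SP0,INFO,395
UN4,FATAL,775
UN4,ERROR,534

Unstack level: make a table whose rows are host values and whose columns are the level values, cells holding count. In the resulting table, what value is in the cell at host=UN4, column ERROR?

Wide layout: rows indexed by host, columns are the 4 distinct level values (INFO, ERROR, FATAL, WARN).
Cell (host=UN4, level=ERROR) draws from the long row where host=UN4 and level=ERROR, which has count=534.

534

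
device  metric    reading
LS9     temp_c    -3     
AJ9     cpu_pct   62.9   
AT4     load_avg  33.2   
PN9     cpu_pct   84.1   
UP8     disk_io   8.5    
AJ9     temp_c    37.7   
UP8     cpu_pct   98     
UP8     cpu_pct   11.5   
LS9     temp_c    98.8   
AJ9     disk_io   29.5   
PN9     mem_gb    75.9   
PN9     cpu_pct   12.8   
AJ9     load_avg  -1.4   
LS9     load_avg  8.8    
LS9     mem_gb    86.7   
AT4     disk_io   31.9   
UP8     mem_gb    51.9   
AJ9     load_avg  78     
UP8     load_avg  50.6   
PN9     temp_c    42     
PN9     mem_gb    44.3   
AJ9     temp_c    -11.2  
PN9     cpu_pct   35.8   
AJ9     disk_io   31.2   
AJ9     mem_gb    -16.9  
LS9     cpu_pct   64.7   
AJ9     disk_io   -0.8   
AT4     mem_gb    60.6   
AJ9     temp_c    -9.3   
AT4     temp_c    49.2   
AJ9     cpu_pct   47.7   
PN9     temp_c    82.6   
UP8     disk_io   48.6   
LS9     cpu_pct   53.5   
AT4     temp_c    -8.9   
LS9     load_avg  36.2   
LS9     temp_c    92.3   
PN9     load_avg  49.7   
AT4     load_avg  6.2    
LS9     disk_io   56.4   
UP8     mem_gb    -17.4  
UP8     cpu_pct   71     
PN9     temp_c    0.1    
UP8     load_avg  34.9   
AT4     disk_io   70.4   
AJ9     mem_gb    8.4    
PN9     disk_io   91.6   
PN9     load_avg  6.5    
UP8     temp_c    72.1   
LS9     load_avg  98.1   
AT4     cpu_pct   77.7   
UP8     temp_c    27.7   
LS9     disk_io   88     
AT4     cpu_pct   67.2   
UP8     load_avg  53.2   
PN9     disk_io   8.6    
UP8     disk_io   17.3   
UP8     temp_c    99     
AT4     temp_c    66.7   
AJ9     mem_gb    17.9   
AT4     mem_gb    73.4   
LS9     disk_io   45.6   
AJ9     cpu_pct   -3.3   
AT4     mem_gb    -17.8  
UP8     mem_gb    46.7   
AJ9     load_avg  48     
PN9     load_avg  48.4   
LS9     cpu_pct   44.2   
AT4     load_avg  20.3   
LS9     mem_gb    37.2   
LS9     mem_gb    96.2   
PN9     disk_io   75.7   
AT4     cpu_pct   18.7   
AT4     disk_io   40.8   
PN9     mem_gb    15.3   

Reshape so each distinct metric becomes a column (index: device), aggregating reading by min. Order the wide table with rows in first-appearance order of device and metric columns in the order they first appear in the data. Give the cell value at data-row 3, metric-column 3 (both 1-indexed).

6.2

With rows in first-appearance order of device, row 3 is device=AT4. metric columns in first-appearance order: temp_c, cpu_pct, load_avg, disk_io, mem_gb; column 3 is load_avg.
Long rows with device=AT4, metric=load_avg: min(33.2, 6.2, 20.3) = 6.2.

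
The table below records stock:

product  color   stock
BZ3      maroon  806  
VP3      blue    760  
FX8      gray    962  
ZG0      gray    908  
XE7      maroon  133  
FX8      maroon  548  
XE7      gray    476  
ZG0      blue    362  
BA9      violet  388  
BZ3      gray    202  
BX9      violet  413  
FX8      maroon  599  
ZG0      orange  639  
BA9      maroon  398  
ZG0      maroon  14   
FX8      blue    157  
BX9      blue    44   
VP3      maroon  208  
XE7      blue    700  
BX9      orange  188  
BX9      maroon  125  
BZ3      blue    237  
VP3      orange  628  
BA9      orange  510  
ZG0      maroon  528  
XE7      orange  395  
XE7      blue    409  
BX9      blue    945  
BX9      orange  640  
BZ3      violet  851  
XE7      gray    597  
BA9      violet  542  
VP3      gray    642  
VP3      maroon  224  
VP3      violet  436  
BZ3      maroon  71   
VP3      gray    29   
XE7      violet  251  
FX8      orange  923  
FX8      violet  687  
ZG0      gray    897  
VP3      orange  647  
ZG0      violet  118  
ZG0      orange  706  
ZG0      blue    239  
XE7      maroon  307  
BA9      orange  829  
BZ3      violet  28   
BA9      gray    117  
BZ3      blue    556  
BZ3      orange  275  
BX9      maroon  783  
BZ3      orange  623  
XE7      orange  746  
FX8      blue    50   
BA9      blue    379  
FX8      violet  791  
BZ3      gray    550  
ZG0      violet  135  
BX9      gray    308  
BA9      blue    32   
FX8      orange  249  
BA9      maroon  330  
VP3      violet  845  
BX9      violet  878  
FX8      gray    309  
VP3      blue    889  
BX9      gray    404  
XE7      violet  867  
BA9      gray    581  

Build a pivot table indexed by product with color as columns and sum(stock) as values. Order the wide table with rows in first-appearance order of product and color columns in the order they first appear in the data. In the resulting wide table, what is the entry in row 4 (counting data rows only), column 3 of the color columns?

With rows in first-appearance order of product, row 4 is product=ZG0. color columns in first-appearance order: maroon, blue, gray, violet, orange; column 3 is gray.
Long rows with product=ZG0, color=gray: 908 + 897 = 1805.

1805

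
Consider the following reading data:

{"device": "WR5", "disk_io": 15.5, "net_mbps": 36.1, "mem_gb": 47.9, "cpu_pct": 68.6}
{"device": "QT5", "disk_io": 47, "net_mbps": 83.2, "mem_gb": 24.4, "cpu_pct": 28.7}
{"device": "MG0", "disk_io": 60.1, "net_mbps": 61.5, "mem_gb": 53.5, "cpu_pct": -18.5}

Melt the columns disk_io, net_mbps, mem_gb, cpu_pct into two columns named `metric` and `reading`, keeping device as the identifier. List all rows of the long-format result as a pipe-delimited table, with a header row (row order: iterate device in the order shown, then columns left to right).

| device | metric | reading |
| WR5 | disk_io | 15.5 |
| WR5 | net_mbps | 36.1 |
| WR5 | mem_gb | 47.9 |
| WR5 | cpu_pct | 68.6 |
| QT5 | disk_io | 47 |
| QT5 | net_mbps | 83.2 |
| QT5 | mem_gb | 24.4 |
| QT5 | cpu_pct | 28.7 |
| MG0 | disk_io | 60.1 |
| MG0 | net_mbps | 61.5 |
| MG0 | mem_gb | 53.5 |
| MG0 | cpu_pct | -18.5 |

Each (device, column) pair becomes one row: 3 × 4 = 12 rows.
For example, (WR5, disk_io) → reading=15.5.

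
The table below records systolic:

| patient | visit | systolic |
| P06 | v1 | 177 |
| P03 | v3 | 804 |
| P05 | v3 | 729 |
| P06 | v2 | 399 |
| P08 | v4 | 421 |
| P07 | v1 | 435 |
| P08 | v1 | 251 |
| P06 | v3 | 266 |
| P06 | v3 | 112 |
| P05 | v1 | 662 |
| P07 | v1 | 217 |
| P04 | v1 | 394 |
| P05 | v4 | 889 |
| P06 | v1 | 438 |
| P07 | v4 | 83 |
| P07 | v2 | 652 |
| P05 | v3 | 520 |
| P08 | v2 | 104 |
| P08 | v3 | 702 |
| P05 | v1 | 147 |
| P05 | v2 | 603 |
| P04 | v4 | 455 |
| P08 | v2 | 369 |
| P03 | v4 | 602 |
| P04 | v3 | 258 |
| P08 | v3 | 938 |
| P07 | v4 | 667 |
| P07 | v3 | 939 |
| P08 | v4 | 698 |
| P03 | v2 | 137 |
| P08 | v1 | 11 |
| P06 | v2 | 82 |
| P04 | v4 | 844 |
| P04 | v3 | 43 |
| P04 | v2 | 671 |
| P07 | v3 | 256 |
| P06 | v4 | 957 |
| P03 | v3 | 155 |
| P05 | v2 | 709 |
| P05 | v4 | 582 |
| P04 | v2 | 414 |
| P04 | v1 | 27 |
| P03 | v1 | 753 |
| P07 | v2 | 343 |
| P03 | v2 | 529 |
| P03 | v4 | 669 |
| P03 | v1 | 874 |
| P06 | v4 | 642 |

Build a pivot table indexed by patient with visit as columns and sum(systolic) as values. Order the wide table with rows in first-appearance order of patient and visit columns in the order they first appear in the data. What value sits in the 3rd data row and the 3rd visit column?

1312

With rows in first-appearance order of patient, row 3 is patient=P05. visit columns in first-appearance order: v1, v3, v2, v4; column 3 is v2.
Long rows with patient=P05, visit=v2: 603 + 709 = 1312.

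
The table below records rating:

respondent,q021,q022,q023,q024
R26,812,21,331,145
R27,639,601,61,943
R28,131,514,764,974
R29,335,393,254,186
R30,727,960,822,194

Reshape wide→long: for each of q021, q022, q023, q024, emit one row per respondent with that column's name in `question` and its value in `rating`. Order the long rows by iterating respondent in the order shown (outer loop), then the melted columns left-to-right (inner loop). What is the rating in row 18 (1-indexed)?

20 rows total (5 × 4). Row 18: index ⌊(18-1)/4⌋ = 4 into respondent → R30; (18-1) mod 4 = 1 into the melted columns → q022.
So row 18 is (R30, q022, 960); rating = 960.

960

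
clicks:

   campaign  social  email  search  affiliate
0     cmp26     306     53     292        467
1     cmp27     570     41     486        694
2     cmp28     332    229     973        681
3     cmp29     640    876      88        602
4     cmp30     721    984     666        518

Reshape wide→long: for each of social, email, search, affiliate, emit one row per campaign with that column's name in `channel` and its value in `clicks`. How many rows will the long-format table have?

5 campaign values × 4 melted columns = 20 rows.

20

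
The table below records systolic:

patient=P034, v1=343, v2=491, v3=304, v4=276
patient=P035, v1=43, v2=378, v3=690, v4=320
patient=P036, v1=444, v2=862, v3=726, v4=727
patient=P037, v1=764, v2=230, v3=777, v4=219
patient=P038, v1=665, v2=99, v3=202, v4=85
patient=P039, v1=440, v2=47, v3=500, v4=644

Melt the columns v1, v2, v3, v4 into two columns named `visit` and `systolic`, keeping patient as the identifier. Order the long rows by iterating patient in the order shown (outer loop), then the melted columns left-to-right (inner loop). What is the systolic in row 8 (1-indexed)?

24 rows total (6 × 4). Row 8: index ⌊(8-1)/4⌋ = 1 into patient → P035; (8-1) mod 4 = 3 into the melted columns → v4.
So row 8 is (P035, v4, 320); systolic = 320.

320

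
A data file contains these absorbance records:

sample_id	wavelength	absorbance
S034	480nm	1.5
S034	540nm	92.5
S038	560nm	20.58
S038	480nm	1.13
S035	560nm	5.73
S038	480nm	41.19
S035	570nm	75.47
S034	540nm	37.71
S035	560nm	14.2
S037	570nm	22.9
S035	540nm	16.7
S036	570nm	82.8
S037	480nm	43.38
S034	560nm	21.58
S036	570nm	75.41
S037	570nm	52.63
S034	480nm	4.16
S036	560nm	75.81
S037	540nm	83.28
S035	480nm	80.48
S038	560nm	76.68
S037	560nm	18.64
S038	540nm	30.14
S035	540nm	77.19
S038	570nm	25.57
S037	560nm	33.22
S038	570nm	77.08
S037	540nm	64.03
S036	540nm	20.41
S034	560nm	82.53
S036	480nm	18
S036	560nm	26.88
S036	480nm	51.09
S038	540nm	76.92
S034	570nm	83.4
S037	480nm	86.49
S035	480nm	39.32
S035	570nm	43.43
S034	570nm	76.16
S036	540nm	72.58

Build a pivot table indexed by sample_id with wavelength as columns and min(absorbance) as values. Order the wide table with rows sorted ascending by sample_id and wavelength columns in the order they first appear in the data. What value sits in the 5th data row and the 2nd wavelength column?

30.14

With rows sorted ascending by sample_id, row 5 is sample_id=S038. wavelength columns in first-appearance order: 480nm, 540nm, 560nm, 570nm; column 2 is 540nm.
Long rows with sample_id=S038, wavelength=540nm: min(30.14, 76.92) = 30.14.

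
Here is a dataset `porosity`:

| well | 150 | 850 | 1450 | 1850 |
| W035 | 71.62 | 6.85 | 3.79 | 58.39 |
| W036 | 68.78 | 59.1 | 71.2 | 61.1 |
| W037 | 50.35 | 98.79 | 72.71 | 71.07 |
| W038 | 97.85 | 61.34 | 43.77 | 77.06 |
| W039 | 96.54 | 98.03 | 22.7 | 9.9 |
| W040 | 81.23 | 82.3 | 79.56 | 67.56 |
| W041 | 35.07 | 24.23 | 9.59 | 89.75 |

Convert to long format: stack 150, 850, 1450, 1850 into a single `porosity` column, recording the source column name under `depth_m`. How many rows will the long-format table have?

28

7 well values × 4 melted columns = 28 rows.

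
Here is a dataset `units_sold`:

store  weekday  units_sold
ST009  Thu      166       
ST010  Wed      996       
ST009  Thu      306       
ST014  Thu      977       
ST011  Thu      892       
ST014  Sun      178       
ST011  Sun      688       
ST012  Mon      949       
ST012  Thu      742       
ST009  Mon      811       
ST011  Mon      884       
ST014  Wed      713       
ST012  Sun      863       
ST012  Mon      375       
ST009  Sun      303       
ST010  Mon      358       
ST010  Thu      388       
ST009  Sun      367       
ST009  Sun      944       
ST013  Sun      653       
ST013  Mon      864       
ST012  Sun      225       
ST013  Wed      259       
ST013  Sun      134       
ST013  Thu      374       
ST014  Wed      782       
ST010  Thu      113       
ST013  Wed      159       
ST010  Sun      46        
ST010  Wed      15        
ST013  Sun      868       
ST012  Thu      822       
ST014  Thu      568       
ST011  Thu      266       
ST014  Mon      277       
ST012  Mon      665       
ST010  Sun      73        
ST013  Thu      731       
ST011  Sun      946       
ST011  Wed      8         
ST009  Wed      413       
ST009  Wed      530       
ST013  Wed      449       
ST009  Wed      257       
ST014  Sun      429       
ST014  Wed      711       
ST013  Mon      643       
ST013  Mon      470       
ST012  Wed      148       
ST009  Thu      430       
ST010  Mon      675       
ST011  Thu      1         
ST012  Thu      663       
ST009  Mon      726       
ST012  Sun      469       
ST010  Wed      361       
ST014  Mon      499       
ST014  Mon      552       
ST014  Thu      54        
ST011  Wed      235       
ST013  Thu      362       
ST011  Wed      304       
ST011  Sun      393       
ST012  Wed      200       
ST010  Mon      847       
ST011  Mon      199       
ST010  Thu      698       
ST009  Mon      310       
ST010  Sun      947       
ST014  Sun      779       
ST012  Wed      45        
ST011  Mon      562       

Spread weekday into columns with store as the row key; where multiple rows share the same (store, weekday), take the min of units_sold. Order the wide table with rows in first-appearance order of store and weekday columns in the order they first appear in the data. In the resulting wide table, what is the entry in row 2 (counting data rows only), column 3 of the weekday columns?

46

With rows in first-appearance order of store, row 2 is store=ST010. weekday columns in first-appearance order: Thu, Wed, Sun, Mon; column 3 is Sun.
Long rows with store=ST010, weekday=Sun: min(46, 73, 947) = 46.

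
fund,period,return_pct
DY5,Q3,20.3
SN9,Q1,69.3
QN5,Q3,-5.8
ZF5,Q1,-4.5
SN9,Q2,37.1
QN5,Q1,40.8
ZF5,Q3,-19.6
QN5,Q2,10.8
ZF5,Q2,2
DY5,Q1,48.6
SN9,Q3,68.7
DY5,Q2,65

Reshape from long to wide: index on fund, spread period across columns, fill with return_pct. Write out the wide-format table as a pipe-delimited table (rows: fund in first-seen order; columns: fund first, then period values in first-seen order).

Columns: fund plus the 3 distinct period values (Q3, Q1, Q2).
For example, row DY5 column Q3 takes return_pct=20.3 from the long row (DY5, Q3).

| fund | Q3 | Q1 | Q2 |
| DY5 | 20.3 | 48.6 | 65 |
| SN9 | 68.7 | 69.3 | 37.1 |
| QN5 | -5.8 | 40.8 | 10.8 |
| ZF5 | -19.6 | -4.5 | 2 |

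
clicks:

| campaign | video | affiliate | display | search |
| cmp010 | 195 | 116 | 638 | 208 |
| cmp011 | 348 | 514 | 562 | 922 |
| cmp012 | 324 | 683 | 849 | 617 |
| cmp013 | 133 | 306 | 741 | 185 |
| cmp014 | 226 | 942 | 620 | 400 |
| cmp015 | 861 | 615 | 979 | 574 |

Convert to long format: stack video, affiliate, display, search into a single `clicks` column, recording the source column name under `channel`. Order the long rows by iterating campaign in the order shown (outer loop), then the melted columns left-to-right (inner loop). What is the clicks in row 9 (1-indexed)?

324

24 rows total (6 × 4). Row 9: index ⌊(9-1)/4⌋ = 2 into campaign → cmp012; (9-1) mod 4 = 0 into the melted columns → video.
So row 9 is (cmp012, video, 324); clicks = 324.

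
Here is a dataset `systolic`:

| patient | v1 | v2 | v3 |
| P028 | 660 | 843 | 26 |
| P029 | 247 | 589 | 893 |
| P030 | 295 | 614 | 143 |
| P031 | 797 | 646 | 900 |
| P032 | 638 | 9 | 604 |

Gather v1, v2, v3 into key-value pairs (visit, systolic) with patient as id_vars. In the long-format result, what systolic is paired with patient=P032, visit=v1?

638

Unpivoting turns each (patient, wide-column) pair into one long row.
The wide cell at row P032, column v1 holds 638, so the long row (P032, v1) has systolic=638.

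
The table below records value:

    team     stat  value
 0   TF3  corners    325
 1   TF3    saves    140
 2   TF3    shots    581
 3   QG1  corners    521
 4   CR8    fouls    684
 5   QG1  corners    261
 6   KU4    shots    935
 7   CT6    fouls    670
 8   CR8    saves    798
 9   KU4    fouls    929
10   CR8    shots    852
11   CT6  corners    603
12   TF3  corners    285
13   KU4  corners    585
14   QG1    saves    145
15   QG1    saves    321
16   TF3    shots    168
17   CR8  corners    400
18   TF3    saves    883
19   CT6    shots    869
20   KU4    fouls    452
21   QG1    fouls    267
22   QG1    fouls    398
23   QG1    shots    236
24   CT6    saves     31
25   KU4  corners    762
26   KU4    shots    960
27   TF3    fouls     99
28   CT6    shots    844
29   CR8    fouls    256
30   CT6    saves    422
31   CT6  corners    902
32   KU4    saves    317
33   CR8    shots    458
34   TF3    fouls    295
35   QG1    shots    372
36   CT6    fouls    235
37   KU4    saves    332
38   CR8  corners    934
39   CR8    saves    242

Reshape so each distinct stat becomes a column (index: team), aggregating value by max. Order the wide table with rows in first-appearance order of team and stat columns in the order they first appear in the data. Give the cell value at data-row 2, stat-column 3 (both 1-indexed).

With rows in first-appearance order of team, row 2 is team=QG1. stat columns in first-appearance order: corners, saves, shots, fouls; column 3 is shots.
Long rows with team=QG1, stat=shots: max(236, 372) = 372.

372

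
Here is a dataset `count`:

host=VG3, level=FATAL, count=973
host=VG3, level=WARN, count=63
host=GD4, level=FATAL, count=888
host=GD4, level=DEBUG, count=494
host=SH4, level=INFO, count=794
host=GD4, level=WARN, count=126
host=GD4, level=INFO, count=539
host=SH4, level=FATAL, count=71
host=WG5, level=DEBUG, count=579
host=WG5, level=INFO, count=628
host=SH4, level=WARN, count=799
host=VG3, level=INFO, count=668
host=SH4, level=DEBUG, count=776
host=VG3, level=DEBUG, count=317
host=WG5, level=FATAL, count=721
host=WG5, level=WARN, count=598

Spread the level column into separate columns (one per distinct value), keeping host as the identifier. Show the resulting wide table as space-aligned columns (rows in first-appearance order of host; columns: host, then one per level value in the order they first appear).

host  FATAL  WARN  DEBUG  INFO
VG3   973    63    317    668 
GD4   888    126   494    539 
SH4   71     799   776    794 
WG5   721    598   579    628 

Columns: host plus the 4 distinct level values (FATAL, WARN, DEBUG, INFO).
For example, row VG3 column FATAL takes count=973 from the long row (VG3, FATAL).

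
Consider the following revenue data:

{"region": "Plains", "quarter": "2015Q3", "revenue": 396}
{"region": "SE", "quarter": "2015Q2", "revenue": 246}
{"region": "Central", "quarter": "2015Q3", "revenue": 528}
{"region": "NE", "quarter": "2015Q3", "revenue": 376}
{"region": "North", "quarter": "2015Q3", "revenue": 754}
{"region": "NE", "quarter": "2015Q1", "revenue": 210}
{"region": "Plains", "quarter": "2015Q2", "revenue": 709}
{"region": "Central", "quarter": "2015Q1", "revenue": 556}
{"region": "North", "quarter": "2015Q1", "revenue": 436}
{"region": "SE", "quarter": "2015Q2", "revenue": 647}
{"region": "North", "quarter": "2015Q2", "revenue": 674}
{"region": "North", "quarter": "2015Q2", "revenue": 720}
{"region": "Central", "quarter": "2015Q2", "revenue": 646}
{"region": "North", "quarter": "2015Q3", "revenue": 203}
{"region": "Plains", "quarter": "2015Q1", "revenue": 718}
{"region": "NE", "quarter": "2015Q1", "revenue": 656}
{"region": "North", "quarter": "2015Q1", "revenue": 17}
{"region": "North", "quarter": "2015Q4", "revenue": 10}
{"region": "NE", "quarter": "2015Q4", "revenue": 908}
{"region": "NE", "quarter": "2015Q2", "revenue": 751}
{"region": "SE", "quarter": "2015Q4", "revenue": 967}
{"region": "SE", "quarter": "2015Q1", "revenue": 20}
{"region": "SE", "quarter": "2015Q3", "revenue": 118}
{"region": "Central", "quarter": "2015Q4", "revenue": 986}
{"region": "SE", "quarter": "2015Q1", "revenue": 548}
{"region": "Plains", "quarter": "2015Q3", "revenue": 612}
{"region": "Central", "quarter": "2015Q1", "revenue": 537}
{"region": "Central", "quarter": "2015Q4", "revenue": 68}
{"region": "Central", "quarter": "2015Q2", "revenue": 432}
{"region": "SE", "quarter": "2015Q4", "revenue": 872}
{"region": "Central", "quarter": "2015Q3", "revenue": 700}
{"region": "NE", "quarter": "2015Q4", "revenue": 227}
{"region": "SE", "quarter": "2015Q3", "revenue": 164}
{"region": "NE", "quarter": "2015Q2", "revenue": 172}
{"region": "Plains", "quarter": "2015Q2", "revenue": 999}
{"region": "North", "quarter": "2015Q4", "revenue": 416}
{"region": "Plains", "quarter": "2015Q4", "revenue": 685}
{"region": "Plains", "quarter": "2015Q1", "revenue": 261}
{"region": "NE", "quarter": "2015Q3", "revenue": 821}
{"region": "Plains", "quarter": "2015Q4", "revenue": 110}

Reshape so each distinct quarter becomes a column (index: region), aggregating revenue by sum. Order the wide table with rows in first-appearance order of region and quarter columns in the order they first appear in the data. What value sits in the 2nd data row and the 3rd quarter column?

568

With rows in first-appearance order of region, row 2 is region=SE. quarter columns in first-appearance order: 2015Q3, 2015Q2, 2015Q1, 2015Q4; column 3 is 2015Q1.
Long rows with region=SE, quarter=2015Q1: 20 + 548 = 568.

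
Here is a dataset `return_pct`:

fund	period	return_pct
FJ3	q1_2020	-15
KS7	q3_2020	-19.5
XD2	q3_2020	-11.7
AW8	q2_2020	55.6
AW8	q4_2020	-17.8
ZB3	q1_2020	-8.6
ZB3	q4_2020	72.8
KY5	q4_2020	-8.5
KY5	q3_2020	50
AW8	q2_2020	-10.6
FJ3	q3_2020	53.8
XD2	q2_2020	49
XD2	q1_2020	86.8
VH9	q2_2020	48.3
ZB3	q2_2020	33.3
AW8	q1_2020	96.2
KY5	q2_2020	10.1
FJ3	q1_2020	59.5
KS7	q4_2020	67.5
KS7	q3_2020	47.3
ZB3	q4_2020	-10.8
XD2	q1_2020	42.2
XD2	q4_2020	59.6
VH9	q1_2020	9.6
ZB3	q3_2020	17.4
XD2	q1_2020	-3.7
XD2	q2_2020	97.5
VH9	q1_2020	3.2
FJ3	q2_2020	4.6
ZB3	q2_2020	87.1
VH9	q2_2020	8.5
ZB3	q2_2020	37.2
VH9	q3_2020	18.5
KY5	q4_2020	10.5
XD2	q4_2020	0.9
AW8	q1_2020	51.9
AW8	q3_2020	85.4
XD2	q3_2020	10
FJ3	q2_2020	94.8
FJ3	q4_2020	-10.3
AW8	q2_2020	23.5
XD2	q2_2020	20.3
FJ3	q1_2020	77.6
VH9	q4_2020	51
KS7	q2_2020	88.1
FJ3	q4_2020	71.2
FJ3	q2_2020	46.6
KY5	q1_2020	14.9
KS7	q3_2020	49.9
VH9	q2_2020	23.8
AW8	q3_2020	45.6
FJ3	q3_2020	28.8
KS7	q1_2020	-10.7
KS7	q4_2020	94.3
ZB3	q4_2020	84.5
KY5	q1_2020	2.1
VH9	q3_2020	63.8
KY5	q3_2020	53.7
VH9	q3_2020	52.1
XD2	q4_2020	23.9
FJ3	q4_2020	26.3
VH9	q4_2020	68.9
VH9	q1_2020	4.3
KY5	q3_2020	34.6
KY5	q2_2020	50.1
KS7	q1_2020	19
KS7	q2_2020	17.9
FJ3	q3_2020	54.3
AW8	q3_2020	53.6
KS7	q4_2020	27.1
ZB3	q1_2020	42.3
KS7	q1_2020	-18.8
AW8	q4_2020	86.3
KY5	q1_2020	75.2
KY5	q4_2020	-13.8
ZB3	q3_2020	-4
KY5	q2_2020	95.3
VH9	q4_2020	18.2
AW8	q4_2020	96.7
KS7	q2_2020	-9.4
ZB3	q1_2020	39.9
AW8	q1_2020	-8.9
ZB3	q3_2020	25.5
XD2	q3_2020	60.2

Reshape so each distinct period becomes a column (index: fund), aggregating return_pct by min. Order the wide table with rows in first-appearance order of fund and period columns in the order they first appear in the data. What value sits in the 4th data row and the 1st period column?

-8.9

With rows in first-appearance order of fund, row 4 is fund=AW8. period columns in first-appearance order: q1_2020, q3_2020, q2_2020, q4_2020; column 1 is q1_2020.
Long rows with fund=AW8, period=q1_2020: min(96.2, 51.9, -8.9) = -8.9.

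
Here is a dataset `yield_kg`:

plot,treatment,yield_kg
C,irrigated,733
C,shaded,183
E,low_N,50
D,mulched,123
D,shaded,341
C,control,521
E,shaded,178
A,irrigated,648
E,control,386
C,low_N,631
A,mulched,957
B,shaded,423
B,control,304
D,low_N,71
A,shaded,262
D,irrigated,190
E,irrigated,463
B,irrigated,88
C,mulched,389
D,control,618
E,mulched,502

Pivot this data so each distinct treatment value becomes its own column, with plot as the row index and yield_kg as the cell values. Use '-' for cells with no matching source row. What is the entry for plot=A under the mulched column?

The long row with plot=A, treatment=mulched has yield_kg=957.

957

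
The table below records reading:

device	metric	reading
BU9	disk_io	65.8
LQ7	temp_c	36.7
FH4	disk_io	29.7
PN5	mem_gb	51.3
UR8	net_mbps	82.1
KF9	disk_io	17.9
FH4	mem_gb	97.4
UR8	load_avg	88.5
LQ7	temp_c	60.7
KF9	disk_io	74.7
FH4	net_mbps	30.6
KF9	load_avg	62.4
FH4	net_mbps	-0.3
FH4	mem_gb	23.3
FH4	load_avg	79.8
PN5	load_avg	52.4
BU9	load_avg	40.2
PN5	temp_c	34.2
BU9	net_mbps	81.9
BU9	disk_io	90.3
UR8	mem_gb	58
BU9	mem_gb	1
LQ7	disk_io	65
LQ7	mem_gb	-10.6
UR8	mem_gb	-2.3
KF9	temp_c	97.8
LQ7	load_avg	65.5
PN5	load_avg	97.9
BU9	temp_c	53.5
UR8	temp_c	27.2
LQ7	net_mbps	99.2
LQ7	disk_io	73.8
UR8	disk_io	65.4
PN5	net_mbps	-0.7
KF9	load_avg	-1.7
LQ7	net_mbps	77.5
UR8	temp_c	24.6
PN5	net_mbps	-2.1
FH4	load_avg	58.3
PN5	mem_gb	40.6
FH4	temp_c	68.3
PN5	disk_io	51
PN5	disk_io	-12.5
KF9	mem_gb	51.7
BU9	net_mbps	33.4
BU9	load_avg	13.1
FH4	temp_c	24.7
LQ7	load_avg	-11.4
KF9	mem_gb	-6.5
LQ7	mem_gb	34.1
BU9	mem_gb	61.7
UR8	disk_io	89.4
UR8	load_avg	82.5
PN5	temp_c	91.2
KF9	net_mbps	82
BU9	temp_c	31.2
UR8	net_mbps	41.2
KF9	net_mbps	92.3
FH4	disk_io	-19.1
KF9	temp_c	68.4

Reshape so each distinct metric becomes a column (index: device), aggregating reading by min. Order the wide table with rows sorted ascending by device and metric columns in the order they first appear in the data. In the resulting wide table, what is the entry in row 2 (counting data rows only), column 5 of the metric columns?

58.3

With rows sorted ascending by device, row 2 is device=FH4. metric columns in first-appearance order: disk_io, temp_c, mem_gb, net_mbps, load_avg; column 5 is load_avg.
Long rows with device=FH4, metric=load_avg: min(79.8, 58.3) = 58.3.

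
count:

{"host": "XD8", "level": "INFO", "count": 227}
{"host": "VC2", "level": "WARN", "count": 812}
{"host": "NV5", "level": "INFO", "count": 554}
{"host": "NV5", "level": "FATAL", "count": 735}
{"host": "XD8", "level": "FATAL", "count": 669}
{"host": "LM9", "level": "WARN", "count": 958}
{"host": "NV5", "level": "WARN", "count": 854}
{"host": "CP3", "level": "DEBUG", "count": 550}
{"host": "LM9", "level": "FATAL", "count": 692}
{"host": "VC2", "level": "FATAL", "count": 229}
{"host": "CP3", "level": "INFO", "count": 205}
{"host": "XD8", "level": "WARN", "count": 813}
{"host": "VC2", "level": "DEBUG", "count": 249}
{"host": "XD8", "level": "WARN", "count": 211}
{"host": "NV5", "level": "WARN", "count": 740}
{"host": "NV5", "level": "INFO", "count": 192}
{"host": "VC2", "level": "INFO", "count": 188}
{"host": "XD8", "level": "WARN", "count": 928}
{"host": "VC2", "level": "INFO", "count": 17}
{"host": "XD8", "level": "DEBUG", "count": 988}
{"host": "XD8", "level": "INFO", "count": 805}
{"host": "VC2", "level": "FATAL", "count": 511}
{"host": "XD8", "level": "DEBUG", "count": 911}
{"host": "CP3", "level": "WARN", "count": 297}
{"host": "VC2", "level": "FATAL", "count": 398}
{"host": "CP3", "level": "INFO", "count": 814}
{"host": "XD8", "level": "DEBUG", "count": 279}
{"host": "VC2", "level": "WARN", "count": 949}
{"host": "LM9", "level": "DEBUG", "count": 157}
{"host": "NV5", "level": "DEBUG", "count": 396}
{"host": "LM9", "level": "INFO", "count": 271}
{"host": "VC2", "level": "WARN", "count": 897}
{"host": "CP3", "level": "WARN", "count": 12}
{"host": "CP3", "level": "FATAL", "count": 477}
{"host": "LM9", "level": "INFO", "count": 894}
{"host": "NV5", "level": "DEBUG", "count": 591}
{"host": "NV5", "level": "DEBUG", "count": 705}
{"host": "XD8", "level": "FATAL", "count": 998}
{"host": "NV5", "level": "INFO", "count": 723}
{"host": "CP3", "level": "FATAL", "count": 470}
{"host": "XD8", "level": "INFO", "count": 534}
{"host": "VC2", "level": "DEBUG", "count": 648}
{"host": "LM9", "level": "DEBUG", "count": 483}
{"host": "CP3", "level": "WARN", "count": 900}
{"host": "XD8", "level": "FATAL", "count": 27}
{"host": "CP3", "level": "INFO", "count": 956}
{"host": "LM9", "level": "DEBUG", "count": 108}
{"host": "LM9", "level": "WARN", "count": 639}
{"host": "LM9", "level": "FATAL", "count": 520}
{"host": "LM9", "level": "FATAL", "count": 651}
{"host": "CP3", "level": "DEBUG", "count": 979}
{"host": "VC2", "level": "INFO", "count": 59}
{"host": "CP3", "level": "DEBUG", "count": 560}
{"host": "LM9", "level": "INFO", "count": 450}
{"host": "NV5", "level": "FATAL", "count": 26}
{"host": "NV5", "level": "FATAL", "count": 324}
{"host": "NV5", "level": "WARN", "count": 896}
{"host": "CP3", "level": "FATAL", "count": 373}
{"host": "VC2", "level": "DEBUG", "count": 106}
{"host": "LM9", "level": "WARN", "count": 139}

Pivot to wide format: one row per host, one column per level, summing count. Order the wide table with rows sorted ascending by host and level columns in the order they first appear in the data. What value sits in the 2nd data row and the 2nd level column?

With rows sorted ascending by host, row 2 is host=LM9. level columns in first-appearance order: INFO, WARN, FATAL, DEBUG; column 2 is WARN.
Long rows with host=LM9, level=WARN: 958 + 639 + 139 = 1736.

1736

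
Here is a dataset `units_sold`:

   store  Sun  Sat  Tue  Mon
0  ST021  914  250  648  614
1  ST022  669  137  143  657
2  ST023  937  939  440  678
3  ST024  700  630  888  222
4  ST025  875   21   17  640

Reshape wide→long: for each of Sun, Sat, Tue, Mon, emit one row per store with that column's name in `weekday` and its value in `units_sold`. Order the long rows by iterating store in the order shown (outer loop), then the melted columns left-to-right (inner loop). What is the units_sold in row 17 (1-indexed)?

875

20 rows total (5 × 4). Row 17: index ⌊(17-1)/4⌋ = 4 into store → ST025; (17-1) mod 4 = 0 into the melted columns → Sun.
So row 17 is (ST025, Sun, 875); units_sold = 875.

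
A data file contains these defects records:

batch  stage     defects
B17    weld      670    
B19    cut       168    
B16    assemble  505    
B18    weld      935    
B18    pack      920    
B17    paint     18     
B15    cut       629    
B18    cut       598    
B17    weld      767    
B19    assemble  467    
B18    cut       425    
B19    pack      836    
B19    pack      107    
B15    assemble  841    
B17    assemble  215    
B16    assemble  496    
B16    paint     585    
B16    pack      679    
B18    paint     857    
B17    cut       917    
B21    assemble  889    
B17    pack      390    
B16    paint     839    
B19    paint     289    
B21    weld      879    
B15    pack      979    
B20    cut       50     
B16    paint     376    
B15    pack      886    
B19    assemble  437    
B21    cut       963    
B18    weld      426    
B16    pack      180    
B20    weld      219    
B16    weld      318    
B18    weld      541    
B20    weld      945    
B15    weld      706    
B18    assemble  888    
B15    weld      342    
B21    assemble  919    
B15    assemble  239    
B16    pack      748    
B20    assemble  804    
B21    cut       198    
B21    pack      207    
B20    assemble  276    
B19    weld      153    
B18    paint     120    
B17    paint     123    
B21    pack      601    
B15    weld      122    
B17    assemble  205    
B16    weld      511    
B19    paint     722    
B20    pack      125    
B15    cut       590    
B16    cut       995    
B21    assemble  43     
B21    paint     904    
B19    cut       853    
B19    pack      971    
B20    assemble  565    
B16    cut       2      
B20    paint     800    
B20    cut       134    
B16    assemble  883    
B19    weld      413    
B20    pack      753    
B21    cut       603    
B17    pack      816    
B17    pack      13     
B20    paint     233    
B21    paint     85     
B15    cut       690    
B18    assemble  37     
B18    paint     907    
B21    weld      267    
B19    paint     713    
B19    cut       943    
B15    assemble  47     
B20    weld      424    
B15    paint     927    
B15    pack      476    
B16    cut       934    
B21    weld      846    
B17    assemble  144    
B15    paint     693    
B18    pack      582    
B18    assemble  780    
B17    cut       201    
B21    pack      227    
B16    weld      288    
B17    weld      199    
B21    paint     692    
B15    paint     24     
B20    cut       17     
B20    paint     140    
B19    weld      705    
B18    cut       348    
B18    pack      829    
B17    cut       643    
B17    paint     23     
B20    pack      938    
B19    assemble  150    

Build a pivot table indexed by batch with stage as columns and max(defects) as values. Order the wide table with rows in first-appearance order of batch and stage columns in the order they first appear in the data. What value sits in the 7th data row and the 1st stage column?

With rows in first-appearance order of batch, row 7 is batch=B20. stage columns in first-appearance order: weld, cut, assemble, pack, paint; column 1 is weld.
Long rows with batch=B20, stage=weld: max(219, 945, 424) = 945.

945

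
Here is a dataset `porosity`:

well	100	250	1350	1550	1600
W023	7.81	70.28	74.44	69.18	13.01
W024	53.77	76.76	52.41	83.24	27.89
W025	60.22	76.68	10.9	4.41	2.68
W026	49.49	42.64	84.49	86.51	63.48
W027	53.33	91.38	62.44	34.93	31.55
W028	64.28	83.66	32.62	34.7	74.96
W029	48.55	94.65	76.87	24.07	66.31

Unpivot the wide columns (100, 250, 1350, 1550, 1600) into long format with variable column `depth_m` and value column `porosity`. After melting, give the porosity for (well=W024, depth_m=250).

76.76

Unpivoting turns each (well, wide-column) pair into one long row.
The wide cell at row W024, column 250 holds 76.76, so the long row (W024, 250) has porosity=76.76.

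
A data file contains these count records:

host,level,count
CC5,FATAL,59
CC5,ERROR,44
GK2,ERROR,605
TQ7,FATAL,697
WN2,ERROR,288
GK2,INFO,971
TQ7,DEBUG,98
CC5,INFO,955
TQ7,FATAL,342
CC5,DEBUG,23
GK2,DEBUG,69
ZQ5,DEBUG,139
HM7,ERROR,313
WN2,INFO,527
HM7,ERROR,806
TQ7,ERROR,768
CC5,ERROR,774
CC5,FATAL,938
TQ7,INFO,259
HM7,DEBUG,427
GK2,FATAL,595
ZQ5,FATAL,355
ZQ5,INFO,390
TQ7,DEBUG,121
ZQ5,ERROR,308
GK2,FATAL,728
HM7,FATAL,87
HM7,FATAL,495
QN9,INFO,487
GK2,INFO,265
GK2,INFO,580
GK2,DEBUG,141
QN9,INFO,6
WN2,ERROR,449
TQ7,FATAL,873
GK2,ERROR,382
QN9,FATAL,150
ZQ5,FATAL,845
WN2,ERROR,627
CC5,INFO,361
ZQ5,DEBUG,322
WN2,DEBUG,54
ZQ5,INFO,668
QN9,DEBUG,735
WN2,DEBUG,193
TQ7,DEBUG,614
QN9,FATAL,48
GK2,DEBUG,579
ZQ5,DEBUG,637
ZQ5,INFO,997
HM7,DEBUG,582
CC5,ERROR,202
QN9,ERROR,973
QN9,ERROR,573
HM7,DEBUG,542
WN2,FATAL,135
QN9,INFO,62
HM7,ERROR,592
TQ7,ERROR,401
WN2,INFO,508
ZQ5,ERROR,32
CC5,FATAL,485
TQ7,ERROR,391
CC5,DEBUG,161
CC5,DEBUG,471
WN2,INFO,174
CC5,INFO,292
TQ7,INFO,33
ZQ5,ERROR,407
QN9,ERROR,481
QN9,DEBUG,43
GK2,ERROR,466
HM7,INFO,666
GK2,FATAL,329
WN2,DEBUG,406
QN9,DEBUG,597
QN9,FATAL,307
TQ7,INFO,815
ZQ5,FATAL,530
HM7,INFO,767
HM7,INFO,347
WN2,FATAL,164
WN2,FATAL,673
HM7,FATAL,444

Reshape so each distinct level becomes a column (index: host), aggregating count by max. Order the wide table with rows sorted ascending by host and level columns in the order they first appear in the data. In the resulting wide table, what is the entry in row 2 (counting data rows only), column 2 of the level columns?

605

With rows sorted ascending by host, row 2 is host=GK2. level columns in first-appearance order: FATAL, ERROR, INFO, DEBUG; column 2 is ERROR.
Long rows with host=GK2, level=ERROR: max(605, 382, 466) = 605.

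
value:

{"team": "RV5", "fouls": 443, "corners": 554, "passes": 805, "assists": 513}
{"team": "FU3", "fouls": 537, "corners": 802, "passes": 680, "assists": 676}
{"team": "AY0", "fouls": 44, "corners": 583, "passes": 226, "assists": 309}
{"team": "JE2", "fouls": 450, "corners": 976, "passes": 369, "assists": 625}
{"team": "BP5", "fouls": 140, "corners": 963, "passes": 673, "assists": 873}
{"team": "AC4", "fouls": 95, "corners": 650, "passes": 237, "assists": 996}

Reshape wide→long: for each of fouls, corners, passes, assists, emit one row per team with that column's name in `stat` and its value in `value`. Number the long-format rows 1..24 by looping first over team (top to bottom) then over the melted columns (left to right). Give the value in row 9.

44

24 rows total (6 × 4). Row 9: index ⌊(9-1)/4⌋ = 2 into team → AY0; (9-1) mod 4 = 0 into the melted columns → fouls.
So row 9 is (AY0, fouls, 44); value = 44.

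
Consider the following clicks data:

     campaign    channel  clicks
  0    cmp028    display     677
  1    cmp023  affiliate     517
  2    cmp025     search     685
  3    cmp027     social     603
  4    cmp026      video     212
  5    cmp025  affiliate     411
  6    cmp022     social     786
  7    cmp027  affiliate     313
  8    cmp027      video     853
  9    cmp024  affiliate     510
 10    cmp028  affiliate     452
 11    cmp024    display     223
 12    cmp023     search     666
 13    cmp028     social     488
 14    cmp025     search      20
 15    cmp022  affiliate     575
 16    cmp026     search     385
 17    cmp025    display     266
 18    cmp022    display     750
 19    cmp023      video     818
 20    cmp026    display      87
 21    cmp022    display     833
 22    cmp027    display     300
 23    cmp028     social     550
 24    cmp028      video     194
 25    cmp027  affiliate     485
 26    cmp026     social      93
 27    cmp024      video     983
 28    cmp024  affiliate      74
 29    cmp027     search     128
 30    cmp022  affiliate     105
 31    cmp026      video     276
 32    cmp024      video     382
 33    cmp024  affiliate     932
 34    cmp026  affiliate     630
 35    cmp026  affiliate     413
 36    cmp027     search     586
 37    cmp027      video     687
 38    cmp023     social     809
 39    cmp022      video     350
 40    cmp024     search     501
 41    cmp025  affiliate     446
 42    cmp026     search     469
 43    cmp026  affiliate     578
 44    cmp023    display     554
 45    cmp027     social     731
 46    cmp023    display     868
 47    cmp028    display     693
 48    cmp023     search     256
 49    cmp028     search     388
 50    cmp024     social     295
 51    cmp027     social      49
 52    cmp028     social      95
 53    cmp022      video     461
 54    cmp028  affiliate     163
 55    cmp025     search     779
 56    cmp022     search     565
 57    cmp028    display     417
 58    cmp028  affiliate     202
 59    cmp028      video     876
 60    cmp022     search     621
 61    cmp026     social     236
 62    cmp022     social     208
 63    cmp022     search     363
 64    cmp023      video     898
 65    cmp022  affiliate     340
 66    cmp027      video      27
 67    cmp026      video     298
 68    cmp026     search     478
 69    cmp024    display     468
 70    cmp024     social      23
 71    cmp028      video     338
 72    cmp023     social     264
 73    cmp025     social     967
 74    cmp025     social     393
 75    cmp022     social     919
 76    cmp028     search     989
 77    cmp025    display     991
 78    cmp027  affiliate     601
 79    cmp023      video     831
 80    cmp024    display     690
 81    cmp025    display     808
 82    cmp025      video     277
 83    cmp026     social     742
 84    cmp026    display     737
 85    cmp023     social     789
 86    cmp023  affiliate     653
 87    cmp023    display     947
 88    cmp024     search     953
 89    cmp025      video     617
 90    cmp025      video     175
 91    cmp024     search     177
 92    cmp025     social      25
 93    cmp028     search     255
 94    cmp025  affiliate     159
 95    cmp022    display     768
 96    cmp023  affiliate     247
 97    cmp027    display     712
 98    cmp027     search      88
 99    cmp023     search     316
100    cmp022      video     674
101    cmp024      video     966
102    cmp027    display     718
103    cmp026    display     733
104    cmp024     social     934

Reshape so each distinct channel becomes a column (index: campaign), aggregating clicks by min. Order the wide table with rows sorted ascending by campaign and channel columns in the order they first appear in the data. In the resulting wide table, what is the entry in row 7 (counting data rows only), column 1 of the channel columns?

417

With rows sorted ascending by campaign, row 7 is campaign=cmp028. channel columns in first-appearance order: display, affiliate, search, social, video; column 1 is display.
Long rows with campaign=cmp028, channel=display: min(677, 693, 417) = 417.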